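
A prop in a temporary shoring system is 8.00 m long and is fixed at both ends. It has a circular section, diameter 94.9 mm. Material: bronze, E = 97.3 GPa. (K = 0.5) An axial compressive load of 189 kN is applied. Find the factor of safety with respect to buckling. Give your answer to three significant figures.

I = πd⁴/64 = π×94.9⁴/64 = 3.981×10^6 mm⁴
I = 3.981×10^6 mm⁴ = 3.981×10^-6 m⁴
Effective length L_e = K·L = 0.5 × 8.00 = 4.000 m
P_cr = π²EI / L_e² = π² × 97.3×10⁹ × 3.981×10^-6 / 4.000² = 2.390×10^5 N
Factor of safety n = P_cr / P = 238.96 / 189 = 1.26

n ≈ 1.26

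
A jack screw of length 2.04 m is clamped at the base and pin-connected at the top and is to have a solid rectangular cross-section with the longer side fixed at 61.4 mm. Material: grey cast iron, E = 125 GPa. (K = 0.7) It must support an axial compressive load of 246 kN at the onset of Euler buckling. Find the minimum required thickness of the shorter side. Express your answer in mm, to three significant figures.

b ≈ 43.0 mm

L_e = K·L = 0.7 × 2.04 = 1.428 m
Required I = P_cr·L_e²/(π²E) = 2.460×10^5 × 1.428² / (π² × 1.25×10^11) = 4.066×10^-7 m⁴
I_req = 4.066×10^5 mm⁴
Rectangle, weak axis: I_min = h·b³/12 with h = 61.4 mm fixed  ⇒  b = (12I/h)^(1/3) = 43.0 mm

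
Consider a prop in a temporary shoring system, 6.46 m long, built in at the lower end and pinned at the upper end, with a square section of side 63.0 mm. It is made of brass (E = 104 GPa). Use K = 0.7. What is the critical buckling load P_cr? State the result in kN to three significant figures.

I = a⁴/12 = 63.0⁴/12 = 1.313×10^6 mm⁴
I = 1.313×10^6 mm⁴ = 1.313×10^-6 m⁴
Effective length L_e = K·L = 0.7 × 6.46 = 4.522 m
P_cr = π²EI / L_e² = π² × 104×10⁹ × 1.313×10^-6 / 4.522² = 6.590×10^4 N

P_cr ≈ 65.9 kN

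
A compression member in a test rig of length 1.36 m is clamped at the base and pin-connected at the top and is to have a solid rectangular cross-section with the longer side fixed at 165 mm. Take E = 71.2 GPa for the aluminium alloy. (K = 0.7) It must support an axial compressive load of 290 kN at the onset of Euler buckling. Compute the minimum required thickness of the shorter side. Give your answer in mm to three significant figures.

b ≈ 30.1 mm

L_e = K·L = 0.7 × 1.36 = 0.9520 m
Required I = P_cr·L_e²/(π²E) = 2.900×10^5 × 0.9520² / (π² × 7.12×10^10) = 3.740×10^-7 m⁴
I_req = 3.740×10^5 mm⁴
Rectangle, weak axis: I_min = h·b³/12 with h = 165 mm fixed  ⇒  b = (12I/h)^(1/3) = 30.1 mm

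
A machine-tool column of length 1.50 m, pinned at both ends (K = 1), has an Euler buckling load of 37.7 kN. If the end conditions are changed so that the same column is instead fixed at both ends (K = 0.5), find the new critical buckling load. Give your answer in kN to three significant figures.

P_cr ∝ 1/K², so P_cr,new = P_cr,old × (K_old/K_new)² = 37.7 × (1/0.5)²
= 37.7 × 4.000 = 151 kN

P_cr ≈ 151 kN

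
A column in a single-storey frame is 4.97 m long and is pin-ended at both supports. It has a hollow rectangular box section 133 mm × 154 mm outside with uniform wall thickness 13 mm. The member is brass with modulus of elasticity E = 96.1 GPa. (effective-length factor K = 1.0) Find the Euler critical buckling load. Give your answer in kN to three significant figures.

Inner dimensions: h_i = 154 − 2×13 = 128.0 mm, b_i = 133 − 2×13 = 107.0 mm
Weak-axis I_min = (h_o·b_o³ − h_i·b_i³)/12 with b_o = 133, b_i = 107.0 mm (shorter outer/inner sides).
I_min = (154×133³ − 128.0×107.0³)/12 = 1.713×10^7 mm⁴
I = 1.713×10^7 mm⁴ = 1.713×10^-5 m⁴
Effective length L_e = K·L = 1 × 4.97 = 4.970 m
P_cr = π²EI / L_e² = π² × 96.1×10⁹ × 1.713×10^-5 / 4.970² = 6.576×10^5 N

P_cr ≈ 658 kN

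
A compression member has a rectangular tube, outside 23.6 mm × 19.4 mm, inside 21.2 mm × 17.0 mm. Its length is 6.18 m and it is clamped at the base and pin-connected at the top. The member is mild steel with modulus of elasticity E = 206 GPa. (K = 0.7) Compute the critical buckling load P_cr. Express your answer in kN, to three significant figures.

Weak-axis I_min = (h_o·b_o³ − h_i·b_i³)/12 with b_o = 19.4, b_i = 17.00 mm (shorter outer/inner sides).
I_min = (23.6×19.4³ − 21.20×17.00³)/12 = 5.680×10^3 mm⁴
I = 5.680×10^3 mm⁴ = 5.680×10^-9 m⁴
Effective length L_e = K·L = 0.7 × 6.18 = 4.326 m
P_cr = π²EI / L_e² = π² × 206×10⁹ × 5.680×10^-9 / 4.326² = 617.1 N

P_cr ≈ 0.617 kN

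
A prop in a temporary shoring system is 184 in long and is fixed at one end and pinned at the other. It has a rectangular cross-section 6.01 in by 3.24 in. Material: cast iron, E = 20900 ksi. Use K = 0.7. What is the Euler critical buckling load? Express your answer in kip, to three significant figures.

P_cr ≈ 212 kip

Buckling occurs about the weak axis: I_min = h·b³/12 with b = 3.24 in (the shorter side).
I_min = 6.01×3.24³/12 = 17.03 in⁴
Effective length L_e = K·L = 0.7 × 184 = 128.8 in
P_cr = π²EI / L_e² = π² × 20900×10³ × 17.03 / 128.8² = 2.118×10^5 lb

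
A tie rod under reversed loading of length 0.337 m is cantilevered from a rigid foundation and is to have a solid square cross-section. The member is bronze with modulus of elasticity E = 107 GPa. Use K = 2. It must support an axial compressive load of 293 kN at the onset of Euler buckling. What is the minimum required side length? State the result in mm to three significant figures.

a ≈ 35.1 mm

L_e = K·L = 2 × 0.337 = 0.6740 m
Required I = P_cr·L_e²/(π²E) = 2.930×10^5 × 0.6740² / (π² × 1.07×10^11) = 1.260×10^-7 m⁴
I_req = 1.260×10^5 mm⁴
Solid square: I = a⁴/12  ⇒  a = (12I)^(1/4) = (12×1.260×10^5)^(1/4) = 35.1 mm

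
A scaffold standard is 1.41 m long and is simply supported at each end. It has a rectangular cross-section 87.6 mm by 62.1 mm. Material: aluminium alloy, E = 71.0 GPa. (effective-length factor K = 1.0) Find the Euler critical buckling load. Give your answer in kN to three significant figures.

Buckling occurs about the weak axis: I_min = h·b³/12 with b = 62.1 mm (the shorter side).
I_min = 87.6×62.1³/12 = 1.748×10^6 mm⁴
I = 1.748×10^6 mm⁴ = 1.748×10^-6 m⁴
Effective length L_e = K·L = 1 × 1.41 = 1.410 m
P_cr = π²EI / L_e² = π² × 71.0×10⁹ × 1.748×10^-6 / 1.410² = 6.162×10^5 N

P_cr ≈ 616 kN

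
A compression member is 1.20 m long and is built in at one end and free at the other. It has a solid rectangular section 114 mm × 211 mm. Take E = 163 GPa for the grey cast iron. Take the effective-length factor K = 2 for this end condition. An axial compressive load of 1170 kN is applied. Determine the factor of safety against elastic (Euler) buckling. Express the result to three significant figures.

Buckling occurs about the weak axis: I_min = h·b³/12 with b = 114 mm (the shorter side).
I_min = 211×114³/12 = 2.605×10^7 mm⁴
I = 2.605×10^7 mm⁴ = 2.605×10^-5 m⁴
Effective length L_e = K·L = 2 × 1.20 = 2.400 m
P_cr = π²EI / L_e² = π² × 163×10⁹ × 2.605×10^-5 / 2.400² = 7.276×10^6 N
Factor of safety n = P_cr / P = 7275.8 / 1170 = 6.22

n ≈ 6.22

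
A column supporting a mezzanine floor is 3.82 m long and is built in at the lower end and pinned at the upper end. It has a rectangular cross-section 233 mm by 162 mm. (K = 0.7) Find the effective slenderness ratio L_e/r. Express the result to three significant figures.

λ ≈ 57.2

For a rectangle r_min = b/√12 = 162/√12 = 46.77 mm
L_e = K·L = 0.7 × 3.82 m = 2.674 m = 2674.0 mm
λ = L_e / r_min = 2674.0 / 46.77 = 57.2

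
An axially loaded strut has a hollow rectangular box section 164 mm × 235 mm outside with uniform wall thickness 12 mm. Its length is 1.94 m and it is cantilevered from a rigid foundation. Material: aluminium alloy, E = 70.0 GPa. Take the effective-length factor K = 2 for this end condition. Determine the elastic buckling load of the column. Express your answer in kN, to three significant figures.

P_cr ≈ 1750 kN

Inner dimensions: h_i = 235 − 2×12 = 211.0 mm, b_i = 164 − 2×12 = 140.0 mm
Weak-axis I_min = (h_o·b_o³ − h_i·b_i³)/12 with b_o = 164, b_i = 140.0 mm (shorter outer/inner sides).
I_min = (235×164³ − 211.0×140.0³)/12 = 3.813×10^7 mm⁴
I = 3.813×10^7 mm⁴ = 3.813×10^-5 m⁴
Effective length L_e = K·L = 2 × 1.94 = 3.880 m
P_cr = π²EI / L_e² = π² × 70.0×10⁹ × 3.813×10^-5 / 3.880² = 1.750×10^6 N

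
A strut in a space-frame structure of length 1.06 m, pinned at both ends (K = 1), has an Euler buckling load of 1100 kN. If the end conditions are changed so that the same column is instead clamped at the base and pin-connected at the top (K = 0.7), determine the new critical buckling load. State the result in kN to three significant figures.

P_cr ≈ 2240 kN

P_cr ∝ 1/K², so P_cr,new = P_cr,old × (K_old/K_new)² = 1100 × (1/0.7)²
= 1100 × 2.041 = 2240 kN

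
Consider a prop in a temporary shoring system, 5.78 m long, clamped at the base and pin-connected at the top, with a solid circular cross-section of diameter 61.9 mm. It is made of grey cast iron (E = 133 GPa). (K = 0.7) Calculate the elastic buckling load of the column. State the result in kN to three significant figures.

I = πd⁴/64 = π×61.9⁴/64 = 7.207×10^5 mm⁴
I = 7.207×10^5 mm⁴ = 7.207×10^-7 m⁴
Effective length L_e = K·L = 0.7 × 5.78 = 4.046 m
P_cr = π²EI / L_e² = π² × 133×10⁹ × 7.207×10^-7 / 4.046² = 5.779×10^4 N

P_cr ≈ 57.8 kN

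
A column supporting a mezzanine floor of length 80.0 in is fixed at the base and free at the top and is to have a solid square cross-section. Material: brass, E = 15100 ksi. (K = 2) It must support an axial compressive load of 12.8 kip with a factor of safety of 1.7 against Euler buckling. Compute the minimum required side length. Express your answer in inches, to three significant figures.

Required P_cr = n·P = 1.7 × 12.8 = 21.76 kip
L_e = K·L = 2 × 80.0 = 160.0 in
Required I = P_cr·L_e²/(π²E) = 2.176×10^4 × 160.0² / (π² × 1.51×10^7) = 3.738 in⁴
Solid square: I = a⁴/12  ⇒  a = (12I)^(1/4) = (12×3.738)^(1/4) = 2.59 in

a ≈ 2.59 in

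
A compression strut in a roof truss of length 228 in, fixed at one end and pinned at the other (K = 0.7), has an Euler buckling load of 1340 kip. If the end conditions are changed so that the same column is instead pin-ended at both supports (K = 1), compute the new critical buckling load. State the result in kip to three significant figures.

P_cr ≈ 657 kip

P_cr ∝ 1/K², so P_cr,new = P_cr,old × (K_old/K_new)² = 1340 × (0.7/1)²
= 1340 × 0.4900 = 657 kip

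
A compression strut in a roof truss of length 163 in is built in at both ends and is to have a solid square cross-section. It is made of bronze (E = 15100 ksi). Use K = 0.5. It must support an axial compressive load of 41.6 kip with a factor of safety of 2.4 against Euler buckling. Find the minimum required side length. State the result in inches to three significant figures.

Required P_cr = n·P = 2.4 × 41.6 = 99.84 kip
L_e = K·L = 0.5 × 163 = 81.50 in
Required I = P_cr·L_e²/(π²E) = 9.984×10^4 × 81.50² / (π² × 1.51×10^7) = 4.450 in⁴
Solid square: I = a⁴/12  ⇒  a = (12I)^(1/4) = (12×4.450)^(1/4) = 2.70 in

a ≈ 2.70 in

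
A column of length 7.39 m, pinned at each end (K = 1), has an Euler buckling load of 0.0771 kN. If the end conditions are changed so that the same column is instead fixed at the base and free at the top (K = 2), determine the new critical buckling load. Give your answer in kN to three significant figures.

P_cr ∝ 1/K², so P_cr,new = P_cr,old × (K_old/K_new)² = 0.0771 × (1/2)²
= 0.0771 × 0.2500 = 0.0193 kN

P_cr ≈ 0.0193 kN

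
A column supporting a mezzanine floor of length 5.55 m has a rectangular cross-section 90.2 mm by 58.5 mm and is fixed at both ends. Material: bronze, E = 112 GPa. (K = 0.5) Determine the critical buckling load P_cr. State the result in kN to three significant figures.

Buckling occurs about the weak axis: I_min = h·b³/12 with b = 58.5 mm (the shorter side).
I_min = 90.2×58.5³/12 = 1.505×10^6 mm⁴
I = 1.505×10^6 mm⁴ = 1.505×10^-6 m⁴
Effective length L_e = K·L = 0.5 × 5.55 = 2.775 m
P_cr = π²EI / L_e² = π² × 112×10⁹ × 1.505×10^-6 / 2.775² = 2.160×10^5 N

P_cr ≈ 216 kN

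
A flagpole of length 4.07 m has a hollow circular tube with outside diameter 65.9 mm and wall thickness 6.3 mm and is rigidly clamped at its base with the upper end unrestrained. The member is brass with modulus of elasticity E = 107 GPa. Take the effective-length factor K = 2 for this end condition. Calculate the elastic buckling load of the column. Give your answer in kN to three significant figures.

P_cr ≈ 8.44 kN

Inner diameter d_i = 65.9 − 2×6.3 = 53.30 mm
I = π(d_o⁴ − d_i⁴)/64 = π(65.9⁴ − 53.30⁴)/64 = 5.296×10^5 mm⁴
I = 5.296×10^5 mm⁴ = 5.296×10^-7 m⁴
Effective length L_e = K·L = 2 × 4.07 = 8.140 m
P_cr = π²EI / L_e² = π² × 107×10⁹ × 5.296×10^-7 / 8.140² = 8.441×10^3 N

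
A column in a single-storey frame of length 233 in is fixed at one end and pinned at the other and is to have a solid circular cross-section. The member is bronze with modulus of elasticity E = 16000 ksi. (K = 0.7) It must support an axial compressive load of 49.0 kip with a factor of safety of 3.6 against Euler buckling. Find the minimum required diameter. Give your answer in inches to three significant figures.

Required P_cr = n·P = 3.6 × 49.0 = 176.4 kip
L_e = K·L = 0.7 × 233 = 163.1 in
Required I = P_cr·L_e²/(π²E) = 1.764×10^5 × 163.1² / (π² × 1.60×10^7) = 29.72 in⁴
Solid circle: I = πd⁴/64  ⇒  d = (64I/π)^(1/4) = (64×29.72/π)^(1/4) = 4.96 in

d ≈ 4.96 in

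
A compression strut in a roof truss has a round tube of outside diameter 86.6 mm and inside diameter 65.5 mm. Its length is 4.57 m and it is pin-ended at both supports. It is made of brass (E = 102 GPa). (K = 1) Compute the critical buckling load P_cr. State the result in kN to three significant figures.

d_o = 86.6 mm, d_i = 65.5 mm
I = π(d_o⁴ − d_i⁴)/64 = π(86.6⁴ − 65.50⁴)/64 = 1.857×10^6 mm⁴
I = 1.857×10^6 mm⁴ = 1.857×10^-6 m⁴
Effective length L_e = K·L = 1 × 4.57 = 4.570 m
P_cr = π²EI / L_e² = π² × 102×10⁹ × 1.857×10^-6 / 4.570² = 8.953×10^4 N

P_cr ≈ 89.5 kN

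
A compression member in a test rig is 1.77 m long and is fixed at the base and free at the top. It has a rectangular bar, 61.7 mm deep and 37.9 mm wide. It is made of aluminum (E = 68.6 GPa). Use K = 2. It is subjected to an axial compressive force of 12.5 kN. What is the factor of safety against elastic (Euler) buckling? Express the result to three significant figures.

Buckling occurs about the weak axis: I_min = h·b³/12 with b = 37.9 mm (the shorter side).
I_min = 61.7×37.9³/12 = 2.799×10^5 mm⁴
I = 2.799×10^5 mm⁴ = 2.799×10^-7 m⁴
Effective length L_e = K·L = 2 × 1.77 = 3.540 m
P_cr = π²EI / L_e² = π² × 68.6×10⁹ × 2.799×10^-7 / 3.540² = 1.512×10^4 N
Factor of safety n = P_cr / P = 15.123 / 12.5 = 1.21

n ≈ 1.21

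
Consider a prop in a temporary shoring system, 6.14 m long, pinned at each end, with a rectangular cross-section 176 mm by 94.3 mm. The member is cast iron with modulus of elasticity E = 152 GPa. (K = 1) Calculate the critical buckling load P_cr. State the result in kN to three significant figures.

Buckling occurs about the weak axis: I_min = h·b³/12 with b = 94.3 mm (the shorter side).
I_min = 176×94.3³/12 = 1.230×10^7 mm⁴
I = 1.230×10^7 mm⁴ = 1.230×10^-5 m⁴
Effective length L_e = K·L = 1 × 6.14 = 6.140 m
P_cr = π²EI / L_e² = π² × 152×10⁹ × 1.230×10^-5 / 6.140² = 4.894×10^5 N

P_cr ≈ 489 kN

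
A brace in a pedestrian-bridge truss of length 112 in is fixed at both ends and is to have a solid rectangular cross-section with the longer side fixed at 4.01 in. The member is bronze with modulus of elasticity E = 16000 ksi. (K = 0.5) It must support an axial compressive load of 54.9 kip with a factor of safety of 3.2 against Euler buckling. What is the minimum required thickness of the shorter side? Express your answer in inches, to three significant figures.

b ≈ 2.19 in

Required P_cr = n·P = 3.2 × 54.9 = 175.7 kip
L_e = K·L = 0.5 × 112 = 56.00 in
Required I = P_cr·L_e²/(π²E) = 1.757×10^5 × 56.00² / (π² × 1.60×10^7) = 3.489 in⁴
Rectangle, weak axis: I_min = h·b³/12 with h = 4.01 in fixed  ⇒  b = (12I/h)^(1/3) = 2.19 in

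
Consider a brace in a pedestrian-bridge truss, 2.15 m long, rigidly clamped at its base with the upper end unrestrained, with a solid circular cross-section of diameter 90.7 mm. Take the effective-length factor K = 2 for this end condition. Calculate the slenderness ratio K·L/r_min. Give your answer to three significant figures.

λ ≈ 190

For a solid circle r = d/4 = 90.7/4 = 22.68 mm
L_e = K·L = 2 × 2.15 m = 4.300 m = 4300.0 mm
λ = L_e / r_min = 4300.0 / 22.68 = 190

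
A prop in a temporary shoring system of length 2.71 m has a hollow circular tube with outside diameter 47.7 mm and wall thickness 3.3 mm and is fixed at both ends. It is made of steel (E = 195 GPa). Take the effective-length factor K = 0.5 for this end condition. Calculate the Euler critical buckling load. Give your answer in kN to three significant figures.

Inner diameter d_i = 47.7 − 2×3.3 = 41.10 mm
I = π(d_o⁴ − d_i⁴)/64 = π(47.7⁴ − 41.10⁴)/64 = 1.141×10^5 mm⁴
I = 1.141×10^5 mm⁴ = 1.141×10^-7 m⁴
Effective length L_e = K·L = 0.5 × 2.71 = 1.355 m
P_cr = π²EI / L_e² = π² × 195×10⁹ × 1.141×10^-7 / 1.355² = 1.196×10^5 N

P_cr ≈ 120 kN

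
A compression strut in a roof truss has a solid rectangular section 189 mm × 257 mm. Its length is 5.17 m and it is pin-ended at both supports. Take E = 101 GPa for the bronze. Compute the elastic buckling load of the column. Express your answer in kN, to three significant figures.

P_cr ≈ 5390 kN

Buckling occurs about the weak axis: I_min = h·b³/12 with b = 189 mm (the shorter side).
I_min = 257×189³/12 = 1.446×10^8 mm⁴
I = 1.446×10^8 mm⁴ = 1.446×10^-4 m⁴
Effective length L_e = K·L = 1 × 5.17 = 5.170 m
P_cr = π²EI / L_e² = π² × 101×10⁹ × 1.446×10^-4 / 5.170² = 5.392×10^6 N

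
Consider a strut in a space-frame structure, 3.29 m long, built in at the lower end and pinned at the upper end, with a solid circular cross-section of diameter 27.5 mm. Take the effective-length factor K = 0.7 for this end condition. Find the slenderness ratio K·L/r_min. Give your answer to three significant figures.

For a solid circle r = d/4 = 27.5/4 = 6.875 mm
L_e = K·L = 0.7 × 3.29 m = 2.303 m = 2303.0 mm
λ = L_e / r_min = 2303.0 / 6.875 = 335

λ ≈ 335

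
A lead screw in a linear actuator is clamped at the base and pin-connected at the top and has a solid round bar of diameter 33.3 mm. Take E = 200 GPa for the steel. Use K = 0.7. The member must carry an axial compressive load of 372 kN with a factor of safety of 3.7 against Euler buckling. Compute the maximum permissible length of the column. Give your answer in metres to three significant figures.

L_max ≈ 0.420 m

I = πd⁴/64 = π×33.3⁴/64 = 6.036×10^4 mm⁴
I = 6.036×10^-8 m⁴
Required critical load P_cr = n·P = 3.7 × 372 = 1376 kN = 1.376×10^6 N
From P_cr = π²EI/(K·L)²:  L = (1/K)·√(π²EI/P_cr) = (1/0.7)·√(π²×2.00×10^11×6.036×10^-8/1.376×10^6)
L = 0.420 m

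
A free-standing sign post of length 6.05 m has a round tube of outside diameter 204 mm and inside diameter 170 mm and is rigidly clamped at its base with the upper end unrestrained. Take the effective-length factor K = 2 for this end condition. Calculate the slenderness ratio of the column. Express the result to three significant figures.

λ ≈ 182

d_o = 204 mm, d_i = 170 mm
I = π(d_o⁴ − d_i⁴)/64 = π(204⁴ − 170.0⁴)/64 = 4.402×10^7 mm⁴
A = 9.987×10^3 mm²;  r_min = √(I/A) = √(4.402×10^7/9.987×10^3) = 66.39 mm
L_e = K·L = 2 × 6.05 m = 12.10 m = 12100 mm
λ = L_e / r_min = 12100 / 66.39 = 182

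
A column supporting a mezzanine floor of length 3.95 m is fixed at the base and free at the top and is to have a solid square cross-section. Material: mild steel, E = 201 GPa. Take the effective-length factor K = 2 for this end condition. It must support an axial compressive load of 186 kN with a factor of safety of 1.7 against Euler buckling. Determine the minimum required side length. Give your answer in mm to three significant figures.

Required P_cr = n·P = 1.7 × 186 = 316.2 kN
L_e = K·L = 2 × 3.95 = 7.900 m
Required I = P_cr·L_e²/(π²E) = 3.162×10^5 × 7.900² / (π² × 2.01×10^11) = 9.948×10^-6 m⁴
I_req = 9.948×10^6 mm⁴
Solid square: I = a⁴/12  ⇒  a = (12I)^(1/4) = (12×9.948×10^6)^(1/4) = 105 mm

a ≈ 105 mm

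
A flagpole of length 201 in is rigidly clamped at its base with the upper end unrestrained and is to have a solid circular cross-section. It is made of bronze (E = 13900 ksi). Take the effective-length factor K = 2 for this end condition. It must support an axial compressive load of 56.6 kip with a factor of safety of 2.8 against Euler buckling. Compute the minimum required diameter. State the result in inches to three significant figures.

d ≈ 7.85 in

Required P_cr = n·P = 2.8 × 56.6 = 158.5 kip
L_e = K·L = 2 × 201 = 402.0 in
Required I = P_cr·L_e²/(π²E) = 1.585×10^5 × 402.0² / (π² × 1.39×10^7) = 186.7 in⁴
Solid circle: I = πd⁴/64  ⇒  d = (64I/π)^(1/4) = (64×186.7/π)^(1/4) = 7.85 in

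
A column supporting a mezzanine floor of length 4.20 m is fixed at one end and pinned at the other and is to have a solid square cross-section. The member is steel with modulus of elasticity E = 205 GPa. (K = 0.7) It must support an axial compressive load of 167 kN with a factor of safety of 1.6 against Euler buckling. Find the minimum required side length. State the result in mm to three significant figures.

Required P_cr = n·P = 1.6 × 167 = 267.2 kN
L_e = K·L = 0.7 × 4.20 = 2.940 m
Required I = P_cr·L_e²/(π²E) = 2.672×10^5 × 2.940² / (π² × 2.05×10^11) = 1.142×10^-6 m⁴
I_req = 1.142×10^6 mm⁴
Solid square: I = a⁴/12  ⇒  a = (12I)^(1/4) = (12×1.142×10^6)^(1/4) = 60.8 mm

a ≈ 60.8 mm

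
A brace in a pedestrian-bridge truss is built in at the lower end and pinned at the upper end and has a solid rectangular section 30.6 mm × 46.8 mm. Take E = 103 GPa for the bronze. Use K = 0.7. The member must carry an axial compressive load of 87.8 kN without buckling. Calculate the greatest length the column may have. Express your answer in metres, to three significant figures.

L_max ≈ 1.62 m

Buckling occurs about the weak axis: I_min = h·b³/12 with b = 30.6 mm (the shorter side).
I_min = 46.8×30.6³/12 = 1.117×10^5 mm⁴
I = 1.117×10^-7 m⁴
At the buckling limit P_cr = P = 8.780×10^4 N
From P_cr = π²EI/(K·L)²:  L = (1/K)·√(π²EI/P_cr) = (1/0.7)·√(π²×1.03×10^11×1.117×10^-7/8.780×10^4)
L = 1.62 m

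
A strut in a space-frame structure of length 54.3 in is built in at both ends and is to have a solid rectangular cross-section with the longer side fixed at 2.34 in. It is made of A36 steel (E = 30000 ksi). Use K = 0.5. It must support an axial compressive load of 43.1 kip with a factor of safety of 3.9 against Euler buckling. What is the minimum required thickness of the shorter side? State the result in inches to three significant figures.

Required P_cr = n·P = 3.9 × 43.1 = 168.1 kip
L_e = K·L = 0.5 × 54.3 = 27.15 in
Required I = P_cr·L_e²/(π²E) = 1.681×10^5 × 27.15² / (π² × 3.00×10^7) = 0.4185 in⁴
Rectangle, weak axis: I_min = h·b³/12 with h = 2.34 in fixed  ⇒  b = (12I/h)^(1/3) = 1.29 in

b ≈ 1.29 in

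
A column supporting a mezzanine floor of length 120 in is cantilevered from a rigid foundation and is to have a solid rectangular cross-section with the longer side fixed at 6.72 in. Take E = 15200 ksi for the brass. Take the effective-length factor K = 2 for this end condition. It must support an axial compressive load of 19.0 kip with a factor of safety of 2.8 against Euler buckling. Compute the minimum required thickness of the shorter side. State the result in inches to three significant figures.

Required P_cr = n·P = 2.8 × 19.0 = 53.20 kip
L_e = K·L = 2 × 120 = 240.0 in
Required I = P_cr·L_e²/(π²E) = 5.320×10^4 × 240.0² / (π² × 1.52×10^7) = 20.43 in⁴
Rectangle, weak axis: I_min = h·b³/12 with h = 6.72 in fixed  ⇒  b = (12I/h)^(1/3) = 3.32 in

b ≈ 3.32 in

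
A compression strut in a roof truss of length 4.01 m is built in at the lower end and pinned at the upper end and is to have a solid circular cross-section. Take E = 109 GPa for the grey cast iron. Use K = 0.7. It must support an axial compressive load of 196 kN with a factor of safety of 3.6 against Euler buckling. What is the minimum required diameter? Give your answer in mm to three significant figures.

d ≈ 101 mm

Required P_cr = n·P = 3.6 × 196 = 705.6 kN
L_e = K·L = 0.7 × 4.01 = 2.807 m
Required I = P_cr·L_e²/(π²E) = 7.056×10^5 × 2.807² / (π² × 1.09×10^11) = 5.168×10^-6 m⁴
I_req = 5.168×10^6 mm⁴
Solid circle: I = πd⁴/64  ⇒  d = (64I/π)^(1/4) = (64×5.168×10^6/π)^(1/4) = 101 mm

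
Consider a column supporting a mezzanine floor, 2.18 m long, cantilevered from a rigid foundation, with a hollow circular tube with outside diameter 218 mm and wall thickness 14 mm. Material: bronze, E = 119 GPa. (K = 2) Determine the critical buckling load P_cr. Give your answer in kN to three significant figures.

P_cr ≈ 2900 kN

Inner diameter d_i = 218 − 2×14 = 190.0 mm
I = π(d_o⁴ − d_i⁴)/64 = π(218⁴ − 190.0⁴)/64 = 4.689×10^7 mm⁴
I = 4.689×10^7 mm⁴ = 4.689×10^-5 m⁴
Effective length L_e = K·L = 2 × 2.18 = 4.360 m
P_cr = π²EI / L_e² = π² × 119×10⁹ × 4.689×10^-5 / 4.360² = 2.897×10^6 N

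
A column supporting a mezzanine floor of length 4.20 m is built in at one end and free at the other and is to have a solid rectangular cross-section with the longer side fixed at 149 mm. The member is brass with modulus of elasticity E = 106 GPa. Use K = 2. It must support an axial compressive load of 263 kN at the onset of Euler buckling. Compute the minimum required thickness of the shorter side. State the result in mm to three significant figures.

L_e = K·L = 2 × 4.20 = 8.400 m
Required I = P_cr·L_e²/(π²E) = 2.630×10^5 × 8.400² / (π² × 1.06×10^11) = 1.774×10^-5 m⁴
I_req = 1.774×10^7 mm⁴
Rectangle, weak axis: I_min = h·b³/12 with h = 149 mm fixed  ⇒  b = (12I/h)^(1/3) = 113 mm

b ≈ 113 mm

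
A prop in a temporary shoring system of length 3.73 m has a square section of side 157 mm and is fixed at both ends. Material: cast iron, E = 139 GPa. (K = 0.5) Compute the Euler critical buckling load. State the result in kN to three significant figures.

P_cr ≈ 20000 kN

I = a⁴/12 = 157⁴/12 = 5.063×10^7 mm⁴
I = 5.063×10^7 mm⁴ = 5.063×10^-5 m⁴
Effective length L_e = K·L = 0.5 × 3.73 = 1.865 m
P_cr = π²EI / L_e² = π² × 139×10⁹ × 5.063×10^-5 / 1.865² = 1.997×10^7 N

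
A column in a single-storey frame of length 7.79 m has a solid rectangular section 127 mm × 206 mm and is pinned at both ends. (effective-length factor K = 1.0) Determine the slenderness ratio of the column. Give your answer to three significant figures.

Buckling occurs about the weak axis: I_min = h·b³/12 with b = 127 mm (the shorter side).
I_min = 206×127³/12 = 3.516×10^7 mm⁴
A = 2.616×10^4 mm²;  r_min = √(I/A) = √(3.516×10^7/2.616×10^4) = 36.66 mm
L_e = K·L = 1 × 7.79 m = 7.790 m = 7790.0 mm
λ = L_e / r_min = 7790.0 / 36.66 = 212

λ ≈ 212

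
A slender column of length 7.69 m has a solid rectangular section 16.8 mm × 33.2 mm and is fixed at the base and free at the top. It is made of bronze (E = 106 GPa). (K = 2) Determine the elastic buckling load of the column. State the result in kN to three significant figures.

P_cr ≈ 0.0580 kN

Buckling occurs about the weak axis: I_min = h·b³/12 with b = 16.8 mm (the shorter side).
I_min = 33.2×16.8³/12 = 1.312×10^4 mm⁴
I = 1.312×10^4 mm⁴ = 1.312×10^-8 m⁴
Effective length L_e = K·L = 2 × 7.69 = 15.38 m
P_cr = π²EI / L_e² = π² × 106×10⁹ × 1.312×10^-8 / 15.38² = 58.02 N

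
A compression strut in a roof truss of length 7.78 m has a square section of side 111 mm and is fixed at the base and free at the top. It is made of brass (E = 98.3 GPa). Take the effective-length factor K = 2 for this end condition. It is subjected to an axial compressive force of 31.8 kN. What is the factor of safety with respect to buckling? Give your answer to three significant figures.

n ≈ 1.59

I = a⁴/12 = 111⁴/12 = 1.265×10^7 mm⁴
I = 1.265×10^7 mm⁴ = 1.265×10^-5 m⁴
Effective length L_e = K·L = 2 × 7.78 = 15.56 m
P_cr = π²EI / L_e² = π² × 98.3×10⁹ × 1.265×10^-5 / 15.56² = 5.069×10^4 N
Factor of safety n = P_cr / P = 50.693 / 31.8 = 1.59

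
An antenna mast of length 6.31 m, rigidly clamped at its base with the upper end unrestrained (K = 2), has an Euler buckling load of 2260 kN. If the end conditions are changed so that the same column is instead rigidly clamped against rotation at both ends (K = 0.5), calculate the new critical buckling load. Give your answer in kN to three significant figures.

P_cr ≈ 36200 kN

P_cr ∝ 1/K², so P_cr,new = P_cr,old × (K_old/K_new)² = 2260 × (2/0.5)²
= 2260 × 16.00 = 36200 kN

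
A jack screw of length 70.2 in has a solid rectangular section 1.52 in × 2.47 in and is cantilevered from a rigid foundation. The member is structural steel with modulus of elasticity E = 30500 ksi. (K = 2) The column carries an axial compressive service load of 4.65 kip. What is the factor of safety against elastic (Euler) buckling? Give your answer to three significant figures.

n ≈ 2.37

Buckling occurs about the weak axis: I_min = h·b³/12 with b = 1.52 in (the shorter side).
I_min = 2.47×1.52³/12 = 0.7228 in⁴
Effective length L_e = K·L = 2 × 70.2 = 140.4 in
P_cr = π²EI / L_e² = π² × 30500×10³ × 0.7228 / 140.4² = 1.104×10^4 lb
Factor of safety n = P_cr / P = 11.039 / 4.65 = 2.37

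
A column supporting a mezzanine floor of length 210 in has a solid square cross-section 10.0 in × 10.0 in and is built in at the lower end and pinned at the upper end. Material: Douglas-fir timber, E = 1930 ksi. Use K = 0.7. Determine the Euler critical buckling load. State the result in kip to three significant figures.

P_cr ≈ 735 kip

I = a⁴/12 = 10.0⁴/12 = 833.3 in⁴
Effective length L_e = K·L = 0.7 × 210 = 147.0 in
P_cr = π²EI / L_e² = π² × 1930×10³ × 833.3 / 147.0² = 7.346×10^5 lb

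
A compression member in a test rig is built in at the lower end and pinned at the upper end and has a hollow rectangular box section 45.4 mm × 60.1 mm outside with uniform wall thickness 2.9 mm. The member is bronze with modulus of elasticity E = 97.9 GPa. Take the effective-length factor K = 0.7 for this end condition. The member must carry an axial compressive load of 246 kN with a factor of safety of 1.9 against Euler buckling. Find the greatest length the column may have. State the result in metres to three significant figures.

L_max ≈ 0.890 m

Inner dimensions: h_i = 60.1 − 2×2.9 = 54.30 mm, b_i = 45.4 − 2×2.9 = 39.60 mm
Weak-axis I_min = (h_o·b_o³ − h_i·b_i³)/12 with b_o = 45.4, b_i = 39.60 mm (shorter outer/inner sides).
I_min = (60.1×45.4³ − 54.30×39.60³)/12 = 1.877×10^5 mm⁴
I = 1.877×10^-7 m⁴
Required critical load P_cr = n·P = 1.9 × 246 = 467.4 kN = 4.674×10^5 N
From P_cr = π²EI/(K·L)²:  L = (1/K)·√(π²EI/P_cr) = (1/0.7)·√(π²×9.79×10^10×1.877×10^-7/4.674×10^5)
L = 0.890 m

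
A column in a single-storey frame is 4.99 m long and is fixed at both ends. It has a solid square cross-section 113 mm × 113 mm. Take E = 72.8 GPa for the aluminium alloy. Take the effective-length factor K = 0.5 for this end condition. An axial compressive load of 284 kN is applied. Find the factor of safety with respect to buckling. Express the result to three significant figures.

n ≈ 5.52

I = a⁴/12 = 113⁴/12 = 1.359×10^7 mm⁴
I = 1.359×10^7 mm⁴ = 1.359×10^-5 m⁴
Effective length L_e = K·L = 0.5 × 4.99 = 2.495 m
P_cr = π²EI / L_e² = π² × 72.8×10⁹ × 1.359×10^-5 / 2.495² = 1.568×10^6 N
Factor of safety n = P_cr / P = 1568.3 / 284 = 5.52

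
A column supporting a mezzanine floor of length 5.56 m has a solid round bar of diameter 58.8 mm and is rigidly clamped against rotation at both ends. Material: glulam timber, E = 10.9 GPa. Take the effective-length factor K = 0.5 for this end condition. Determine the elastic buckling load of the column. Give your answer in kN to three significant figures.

P_cr ≈ 8.17 kN

I = πd⁴/64 = π×58.8⁴/64 = 5.868×10^5 mm⁴
I = 5.868×10^5 mm⁴ = 5.868×10^-7 m⁴
Effective length L_e = K·L = 0.5 × 5.56 = 2.780 m
P_cr = π²EI / L_e² = π² × 10.9×10⁹ × 5.868×10^-7 / 2.780² = 8.168×10^3 N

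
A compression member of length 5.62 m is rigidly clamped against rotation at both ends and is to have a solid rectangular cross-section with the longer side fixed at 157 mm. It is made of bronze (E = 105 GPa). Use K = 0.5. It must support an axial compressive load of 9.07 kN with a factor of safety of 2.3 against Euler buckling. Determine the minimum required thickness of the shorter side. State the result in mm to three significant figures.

Required P_cr = n·P = 2.3 × 9.07 = 20.86 kN
L_e = K·L = 0.5 × 5.62 = 2.810 m
Required I = P_cr·L_e²/(π²E) = 2.086×10^4 × 2.810² / (π² × 1.05×10^11) = 1.589×10^-7 m⁴
I_req = 1.589×10^5 mm⁴
Rectangle, weak axis: I_min = h·b³/12 with h = 157 mm fixed  ⇒  b = (12I/h)^(1/3) = 23.0 mm

b ≈ 23.0 mm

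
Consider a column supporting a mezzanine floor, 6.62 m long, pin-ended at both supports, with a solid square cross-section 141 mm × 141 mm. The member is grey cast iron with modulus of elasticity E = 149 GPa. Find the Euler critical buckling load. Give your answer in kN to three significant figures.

I = a⁴/12 = 141⁴/12 = 3.294×10^7 mm⁴
I = 3.294×10^7 mm⁴ = 3.294×10^-5 m⁴
Effective length L_e = K·L = 1 × 6.62 = 6.620 m
P_cr = π²EI / L_e² = π² × 149×10⁹ × 3.294×10^-5 / 6.620² = 1.105×10^6 N

P_cr ≈ 1110 kN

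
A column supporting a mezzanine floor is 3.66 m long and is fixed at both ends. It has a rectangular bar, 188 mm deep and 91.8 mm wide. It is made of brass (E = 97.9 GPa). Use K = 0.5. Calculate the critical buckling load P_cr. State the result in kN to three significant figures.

Buckling occurs about the weak axis: I_min = h·b³/12 with b = 91.8 mm (the shorter side).
I_min = 188×91.8³/12 = 1.212×10^7 mm⁴
I = 1.212×10^7 mm⁴ = 1.212×10^-5 m⁴
Effective length L_e = K·L = 0.5 × 3.66 = 1.830 m
P_cr = π²EI / L_e² = π² × 97.9×10⁹ × 1.212×10^-5 / 1.830² = 3.497×10^6 N

P_cr ≈ 3500 kN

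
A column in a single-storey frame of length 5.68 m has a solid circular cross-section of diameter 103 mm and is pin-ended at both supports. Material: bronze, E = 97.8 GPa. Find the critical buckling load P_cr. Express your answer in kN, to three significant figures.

P_cr ≈ 165 kN

I = πd⁴/64 = π×103⁴/64 = 5.525×10^6 mm⁴
I = 5.525×10^6 mm⁴ = 5.525×10^-6 m⁴
Effective length L_e = K·L = 1 × 5.68 = 5.680 m
P_cr = π²EI / L_e² = π² × 97.8×10⁹ × 5.525×10^-6 / 5.680² = 1.653×10^5 N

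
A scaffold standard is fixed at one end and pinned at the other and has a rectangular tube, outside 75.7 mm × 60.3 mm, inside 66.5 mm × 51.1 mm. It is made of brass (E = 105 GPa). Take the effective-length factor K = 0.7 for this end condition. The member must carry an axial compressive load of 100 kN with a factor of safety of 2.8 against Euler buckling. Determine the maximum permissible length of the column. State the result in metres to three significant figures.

Weak-axis I_min = (h_o·b_o³ − h_i·b_i³)/12 with b_o = 60.3, b_i = 51.10 mm (shorter outer/inner sides).
I_min = (75.7×60.3³ − 66.50×51.10³)/12 = 6.437×10^5 mm⁴
I = 6.437×10^-7 m⁴
Required critical load P_cr = n·P = 2.8 × 100 = 280.0 kN = 2.800×10^5 N
From P_cr = π²EI/(K·L)²:  L = (1/K)·√(π²EI/P_cr) = (1/0.7)·√(π²×1.05×10^11×6.437×10^-7/2.800×10^5)
L = 2.21 m

L_max ≈ 2.21 m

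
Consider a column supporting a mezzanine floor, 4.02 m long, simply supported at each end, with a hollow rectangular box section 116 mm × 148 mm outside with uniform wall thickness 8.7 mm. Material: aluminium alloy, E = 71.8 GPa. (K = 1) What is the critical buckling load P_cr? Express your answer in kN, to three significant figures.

Inner dimensions: h_i = 148 − 2×8.7 = 130.6 mm, b_i = 116 − 2×8.7 = 98.60 mm
Weak-axis I_min = (h_o·b_o³ − h_i·b_i³)/12 with b_o = 116, b_i = 98.60 mm (shorter outer/inner sides).
I_min = (148×116³ − 130.6×98.60³)/12 = 8.818×10^6 mm⁴
I = 8.818×10^6 mm⁴ = 8.818×10^-6 m⁴
Effective length L_e = K·L = 1 × 4.02 = 4.020 m
P_cr = π²EI / L_e² = π² × 71.8×10⁹ × 8.818×10^-6 / 4.020² = 3.867×10^5 N

P_cr ≈ 387 kN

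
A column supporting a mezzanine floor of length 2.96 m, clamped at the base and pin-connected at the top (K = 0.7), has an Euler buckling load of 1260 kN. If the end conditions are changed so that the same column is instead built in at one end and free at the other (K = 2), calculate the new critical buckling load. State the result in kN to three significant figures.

P_cr ≈ 154 kN

P_cr ∝ 1/K², so P_cr,new = P_cr,old × (K_old/K_new)² = 1260 × (0.7/2)²
= 1260 × 0.1225 = 154 kN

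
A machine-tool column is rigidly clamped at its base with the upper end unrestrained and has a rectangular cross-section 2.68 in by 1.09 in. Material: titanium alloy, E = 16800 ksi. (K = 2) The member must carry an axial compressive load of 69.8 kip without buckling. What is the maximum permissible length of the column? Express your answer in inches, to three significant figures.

Buckling occurs about the weak axis: I_min = h·b³/12 with b = 1.09 in (the shorter side).
I_min = 2.68×1.09³/12 = 0.2892 in⁴
At the buckling limit P_cr = P = 6.980×10^4 lb
From P_cr = π²EI/(K·L)²:  L = (1/K)·√(π²EI/P_cr) = (1/2)·√(π²×1.68×10^7×0.2892/6.980×10^4)
L = 13.1 in

L_max ≈ 13.1 in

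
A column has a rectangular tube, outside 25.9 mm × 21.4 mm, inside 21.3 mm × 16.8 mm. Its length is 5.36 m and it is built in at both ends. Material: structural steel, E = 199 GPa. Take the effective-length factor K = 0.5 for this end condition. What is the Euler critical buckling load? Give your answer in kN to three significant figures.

Weak-axis I_min = (h_o·b_o³ − h_i·b_i³)/12 with b_o = 21.4, b_i = 16.80 mm (shorter outer/inner sides).
I_min = (25.9×21.4³ − 21.30×16.80³)/12 = 1.274×10^4 mm⁴
I = 1.274×10^4 mm⁴ = 1.274×10^-8 m⁴
Effective length L_e = K·L = 0.5 × 5.36 = 2.680 m
P_cr = π²EI / L_e² = π² × 199×10⁹ × 1.274×10^-8 / 2.680² = 3.483×10^3 N

P_cr ≈ 3.48 kN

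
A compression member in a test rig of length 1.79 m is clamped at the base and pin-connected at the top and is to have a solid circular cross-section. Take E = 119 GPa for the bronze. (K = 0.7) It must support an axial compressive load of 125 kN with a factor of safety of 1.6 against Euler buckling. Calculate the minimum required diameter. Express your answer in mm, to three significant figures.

Required P_cr = n·P = 1.6 × 125 = 200.0 kN
L_e = K·L = 0.7 × 1.79 = 1.253 m
Required I = P_cr·L_e²/(π²E) = 2.000×10^5 × 1.253² / (π² × 1.19×10^11) = 2.674×10^-7 m⁴
I_req = 2.674×10^5 mm⁴
Solid circle: I = πd⁴/64  ⇒  d = (64I/π)^(1/4) = (64×2.674×10^5/π)^(1/4) = 48.3 mm

d ≈ 48.3 mm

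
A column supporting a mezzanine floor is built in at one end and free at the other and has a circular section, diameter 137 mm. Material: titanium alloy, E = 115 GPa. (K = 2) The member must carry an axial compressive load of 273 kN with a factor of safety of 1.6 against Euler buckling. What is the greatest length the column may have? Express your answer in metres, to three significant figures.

L_max ≈ 3.35 m

I = πd⁴/64 = π×137⁴/64 = 1.729×10^7 mm⁴
I = 1.729×10^-5 m⁴
Required critical load P_cr = n·P = 1.6 × 273 = 436.8 kN = 4.368×10^5 N
From P_cr = π²EI/(K·L)²:  L = (1/K)·√(π²EI/P_cr) = (1/2)·√(π²×1.15×10^11×1.729×10^-5/4.368×10^5)
L = 3.35 m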